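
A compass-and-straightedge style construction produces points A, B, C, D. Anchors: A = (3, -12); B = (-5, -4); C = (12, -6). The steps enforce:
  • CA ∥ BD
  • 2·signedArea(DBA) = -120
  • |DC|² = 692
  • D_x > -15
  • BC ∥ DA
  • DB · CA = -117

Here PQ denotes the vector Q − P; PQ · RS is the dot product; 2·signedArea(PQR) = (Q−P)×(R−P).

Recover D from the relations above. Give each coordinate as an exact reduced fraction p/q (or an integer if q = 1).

D = (-14, -10)

1. D_x = -14  [BC ∥ DA ∩ CA ∥ BD]
2. D_y = -10  [BC ∥ DA ∩ CA ∥ BD]
   → D = (-14, -10)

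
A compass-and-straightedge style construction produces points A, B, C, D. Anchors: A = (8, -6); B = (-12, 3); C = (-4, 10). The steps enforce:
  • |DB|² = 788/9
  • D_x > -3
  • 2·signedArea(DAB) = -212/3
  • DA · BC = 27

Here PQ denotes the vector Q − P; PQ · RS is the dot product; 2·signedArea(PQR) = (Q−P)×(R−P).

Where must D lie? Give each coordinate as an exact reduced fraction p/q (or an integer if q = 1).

D = (-8/3, 7/3)

1. D_x = -8/3  [DA · BC = 27 ∩ 2·signedArea(DAB) = -212/3]
2. D_y = 7/3  [DA · BC = 27 ∩ 2·signedArea(DAB) = -212/3]
   → D = (-8/3, 7/3)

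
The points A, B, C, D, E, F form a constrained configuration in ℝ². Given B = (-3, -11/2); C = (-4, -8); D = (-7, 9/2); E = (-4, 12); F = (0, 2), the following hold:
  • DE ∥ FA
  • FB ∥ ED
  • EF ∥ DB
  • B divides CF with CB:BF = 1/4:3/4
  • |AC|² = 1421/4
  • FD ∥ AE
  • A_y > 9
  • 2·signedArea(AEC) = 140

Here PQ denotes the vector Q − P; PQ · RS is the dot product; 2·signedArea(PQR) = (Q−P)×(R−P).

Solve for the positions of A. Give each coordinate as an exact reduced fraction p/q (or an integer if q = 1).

A = (3, 19/2)

1. A_x = 3  [FD ∥ AE ∩ DE ∥ FA]
2. A_y = 19/2  [FD ∥ AE ∩ DE ∥ FA]
   → A = (3, 19/2)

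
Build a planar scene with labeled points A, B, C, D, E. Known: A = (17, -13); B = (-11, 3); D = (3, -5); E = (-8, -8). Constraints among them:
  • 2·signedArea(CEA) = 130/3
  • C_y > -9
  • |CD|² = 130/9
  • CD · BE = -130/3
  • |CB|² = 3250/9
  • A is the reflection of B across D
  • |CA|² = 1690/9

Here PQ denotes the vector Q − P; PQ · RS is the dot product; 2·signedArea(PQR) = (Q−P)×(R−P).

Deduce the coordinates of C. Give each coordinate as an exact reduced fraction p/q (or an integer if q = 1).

C = (4, -26/3)

1. C_x = 4  [2·signedArea(CEA) = 130/3 ∩ CD · BE = -130/3]
2. C_y = -26/3  [2·signedArea(CEA) = 130/3 ∩ CD · BE = -130/3]
   → C = (4, -26/3)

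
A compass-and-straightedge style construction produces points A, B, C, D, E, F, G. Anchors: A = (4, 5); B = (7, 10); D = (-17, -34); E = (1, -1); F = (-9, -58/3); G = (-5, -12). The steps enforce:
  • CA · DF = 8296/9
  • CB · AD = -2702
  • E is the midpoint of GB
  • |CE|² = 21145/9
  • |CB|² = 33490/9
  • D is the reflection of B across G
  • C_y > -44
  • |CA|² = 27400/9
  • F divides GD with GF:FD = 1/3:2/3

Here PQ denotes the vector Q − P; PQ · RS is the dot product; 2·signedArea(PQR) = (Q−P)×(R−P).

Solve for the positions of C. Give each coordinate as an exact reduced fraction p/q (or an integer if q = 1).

C = (-22, -131/3)

1. C_x = -22  [CA · DF = 8296/9 ∩ CB · AD = -2702]
2. C_y = -131/3  [CA · DF = 8296/9 ∩ CB · AD = -2702]
   → C = (-22, -131/3)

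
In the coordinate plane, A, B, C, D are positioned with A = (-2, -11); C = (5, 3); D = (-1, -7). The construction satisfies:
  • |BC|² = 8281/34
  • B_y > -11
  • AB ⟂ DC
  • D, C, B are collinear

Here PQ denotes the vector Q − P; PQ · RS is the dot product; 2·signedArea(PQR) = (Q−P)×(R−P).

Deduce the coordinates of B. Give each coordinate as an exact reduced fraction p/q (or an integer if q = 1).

1. B_x = -103/34  [D, C, B are collinear ∩ AB ⟂ DC]
2. B_y = -353/34  [D, C, B are collinear ∩ AB ⟂ DC]
   → B = (-103/34, -353/34)

B = (-103/34, -353/34)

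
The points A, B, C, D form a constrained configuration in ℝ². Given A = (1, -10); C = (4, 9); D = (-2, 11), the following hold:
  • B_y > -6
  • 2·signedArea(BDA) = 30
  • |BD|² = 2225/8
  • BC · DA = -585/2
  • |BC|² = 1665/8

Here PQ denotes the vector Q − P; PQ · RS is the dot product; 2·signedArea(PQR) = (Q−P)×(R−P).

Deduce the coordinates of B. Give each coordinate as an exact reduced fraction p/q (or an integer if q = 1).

1. B_x = 7/4  [BC · DA = -585/2 ∩ 2·signedArea(BDA) = 30]
2. B_y = -21/4  [BC · DA = -585/2 ∩ 2·signedArea(BDA) = 30]
   → B = (7/4, -21/4)

B = (7/4, -21/4)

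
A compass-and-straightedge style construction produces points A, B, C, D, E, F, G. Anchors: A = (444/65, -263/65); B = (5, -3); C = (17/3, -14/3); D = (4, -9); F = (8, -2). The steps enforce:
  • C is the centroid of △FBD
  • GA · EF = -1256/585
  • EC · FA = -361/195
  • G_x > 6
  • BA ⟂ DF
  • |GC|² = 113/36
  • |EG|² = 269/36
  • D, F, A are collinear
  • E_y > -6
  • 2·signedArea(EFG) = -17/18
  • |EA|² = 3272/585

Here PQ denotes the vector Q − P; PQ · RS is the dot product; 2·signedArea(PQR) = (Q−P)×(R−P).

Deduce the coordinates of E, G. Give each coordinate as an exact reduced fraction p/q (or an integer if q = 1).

1. E_x = 14/3  [line 76/65·x + 133/65·y + 931/195 = 0 ∩ |EA|² = 3272/585]
2. E_y = -5  [line 76/65·x + 133/65·y + 931/195 = 0 ∩ |EA|² = 3272/585]
   → E = (14/3, -5)
3. G_x = 41/6  [2·signedArea(EFG) = -17/18 ∩ GA · EF = -1256/585]
4. G_y = -10/3  [2·signedArea(EFG) = -17/18 ∩ GA · EF = -1256/585]
   → G = (41/6, -10/3)

E = (14/3, -5)
G = (41/6, -10/3)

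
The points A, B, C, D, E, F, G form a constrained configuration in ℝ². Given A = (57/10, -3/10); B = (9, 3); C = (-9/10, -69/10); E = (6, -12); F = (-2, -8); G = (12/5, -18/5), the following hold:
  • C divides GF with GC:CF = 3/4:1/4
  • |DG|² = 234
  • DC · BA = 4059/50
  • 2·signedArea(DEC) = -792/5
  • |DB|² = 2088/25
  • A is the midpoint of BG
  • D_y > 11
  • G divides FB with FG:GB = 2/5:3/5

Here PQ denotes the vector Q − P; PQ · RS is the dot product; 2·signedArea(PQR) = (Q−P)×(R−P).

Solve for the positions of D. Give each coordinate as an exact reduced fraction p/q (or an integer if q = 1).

D = (27/5, 57/5)

1. D_x = 27/5  [2·signedArea(DEC) = -792/5 ∩ DC · BA = 4059/50]
2. D_y = 57/5  [2·signedArea(DEC) = -792/5 ∩ DC · BA = 4059/50]
   → D = (27/5, 57/5)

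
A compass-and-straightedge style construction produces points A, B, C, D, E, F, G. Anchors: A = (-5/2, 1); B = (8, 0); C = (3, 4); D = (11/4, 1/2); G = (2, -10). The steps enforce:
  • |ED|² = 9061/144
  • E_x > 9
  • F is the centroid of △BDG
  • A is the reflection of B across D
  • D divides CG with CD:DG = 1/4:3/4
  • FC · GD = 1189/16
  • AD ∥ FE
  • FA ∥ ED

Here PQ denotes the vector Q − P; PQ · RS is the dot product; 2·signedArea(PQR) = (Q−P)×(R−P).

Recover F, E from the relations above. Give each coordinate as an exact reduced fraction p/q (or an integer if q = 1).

1. F_x = 17/4  [F is the centroid of △BDG]
2. F_y = -19/6  [F is the centroid of △BDG]
   → F = (17/4, -19/6)
3. E_x = 19/2  [FA ∥ ED ∩ AD ∥ FE]
4. E_y = -11/3  [FA ∥ ED ∩ AD ∥ FE]
   → E = (19/2, -11/3)

E = (19/2, -11/3)
F = (17/4, -19/6)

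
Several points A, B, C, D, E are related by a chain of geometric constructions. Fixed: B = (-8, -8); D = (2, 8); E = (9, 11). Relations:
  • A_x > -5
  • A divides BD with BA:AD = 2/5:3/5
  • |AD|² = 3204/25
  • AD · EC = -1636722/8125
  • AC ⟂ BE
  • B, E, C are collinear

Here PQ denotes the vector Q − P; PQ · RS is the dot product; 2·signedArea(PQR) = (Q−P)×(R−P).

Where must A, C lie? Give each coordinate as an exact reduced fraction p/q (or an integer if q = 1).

1. A_x = -4  [A divides BD with BA:AD = 2/5:3/5]
2. A_y = -8/5  [A divides BD with BA:AD = 2/5:3/5]
   → A = (-4, -8/5)
3. C_x = -4942/1625  [B, E, C are collinear ∩ AC ⟂ BE]
4. C_y = -3994/1625  [B, E, C are collinear ∩ AC ⟂ BE]
   → C = (-4942/1625, -3994/1625)

A = (-4, -8/5)
C = (-4942/1625, -3994/1625)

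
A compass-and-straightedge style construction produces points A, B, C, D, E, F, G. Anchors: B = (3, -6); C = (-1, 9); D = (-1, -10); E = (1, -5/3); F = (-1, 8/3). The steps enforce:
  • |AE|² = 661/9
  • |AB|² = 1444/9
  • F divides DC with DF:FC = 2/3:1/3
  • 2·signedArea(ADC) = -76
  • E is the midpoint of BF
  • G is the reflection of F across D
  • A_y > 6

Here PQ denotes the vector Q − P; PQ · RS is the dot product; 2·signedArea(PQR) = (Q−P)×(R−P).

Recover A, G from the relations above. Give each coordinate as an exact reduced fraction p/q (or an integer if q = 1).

1. A_x = 3  [2·signedArea(ADC) = -76]
2. A_y = 20/3  [|AE|² = 661/9]
   → A = (3, 20/3)
3. G_x = -1  [G is the reflection of F across D]
4. G_y = -68/3  [G is the reflection of F across D]
   → G = (-1, -68/3)

A = (3, 20/3)
G = (-1, -68/3)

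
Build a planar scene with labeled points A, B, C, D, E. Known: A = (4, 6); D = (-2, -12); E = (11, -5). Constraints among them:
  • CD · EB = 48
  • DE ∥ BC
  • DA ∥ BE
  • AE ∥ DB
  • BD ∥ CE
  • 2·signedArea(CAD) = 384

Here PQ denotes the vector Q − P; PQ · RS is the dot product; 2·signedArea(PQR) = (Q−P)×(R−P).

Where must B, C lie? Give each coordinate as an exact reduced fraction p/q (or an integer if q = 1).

B = (5, -23)
C = (18, -16)

1. B_x = 5  [DA ∥ BE ∩ AE ∥ DB]
2. B_y = -23  [DA ∥ BE ∩ AE ∥ DB]
   → B = (5, -23)
3. C_x = 18  [BD ∥ CE ∩ DE ∥ BC]
4. C_y = -16  [BD ∥ CE ∩ DE ∥ BC]
   → C = (18, -16)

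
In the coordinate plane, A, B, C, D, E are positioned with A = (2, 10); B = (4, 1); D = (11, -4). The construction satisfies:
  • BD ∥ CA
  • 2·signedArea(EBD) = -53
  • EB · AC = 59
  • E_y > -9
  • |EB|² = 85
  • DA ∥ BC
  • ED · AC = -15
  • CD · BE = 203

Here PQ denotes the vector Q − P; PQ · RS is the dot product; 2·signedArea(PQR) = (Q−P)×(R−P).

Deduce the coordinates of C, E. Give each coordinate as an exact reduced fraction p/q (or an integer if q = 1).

1. C_x = -5  [BD ∥ CA ∩ DA ∥ BC]
2. C_y = 15  [BD ∥ CA ∩ DA ∥ BC]
   → C = (-5, 15)
3. E_x = 6  [EB · AC = 59 ∩ 2·signedArea(EBD) = -53]
4. E_y = -8  [EB · AC = 59 ∩ 2·signedArea(EBD) = -53]
   → E = (6, -8)

C = (-5, 15)
E = (6, -8)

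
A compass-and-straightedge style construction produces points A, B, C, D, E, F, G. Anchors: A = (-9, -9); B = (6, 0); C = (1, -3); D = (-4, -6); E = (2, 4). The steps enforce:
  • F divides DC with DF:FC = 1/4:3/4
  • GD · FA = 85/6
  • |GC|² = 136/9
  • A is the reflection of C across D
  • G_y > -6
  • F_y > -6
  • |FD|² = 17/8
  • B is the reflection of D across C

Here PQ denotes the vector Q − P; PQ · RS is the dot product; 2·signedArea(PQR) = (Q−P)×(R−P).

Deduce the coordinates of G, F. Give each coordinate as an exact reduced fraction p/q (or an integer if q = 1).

1. F_x = -11/4  [F divides DC with DF:FC = 1/4:3/4]
2. F_y = -21/4  [F divides DC with DF:FC = 1/4:3/4]
   → F = (-11/4, -21/4)
3. G_x = -7/3  [line 25/4·x + 15/4·y + 100/3 = 0 ∩ |GC|² = 136/9]
4. G_y = -5  [line 25/4·x + 15/4·y + 100/3 = 0 ∩ |GC|² = 136/9]
   → G = (-7/3, -5)

F = (-11/4, -21/4)
G = (-7/3, -5)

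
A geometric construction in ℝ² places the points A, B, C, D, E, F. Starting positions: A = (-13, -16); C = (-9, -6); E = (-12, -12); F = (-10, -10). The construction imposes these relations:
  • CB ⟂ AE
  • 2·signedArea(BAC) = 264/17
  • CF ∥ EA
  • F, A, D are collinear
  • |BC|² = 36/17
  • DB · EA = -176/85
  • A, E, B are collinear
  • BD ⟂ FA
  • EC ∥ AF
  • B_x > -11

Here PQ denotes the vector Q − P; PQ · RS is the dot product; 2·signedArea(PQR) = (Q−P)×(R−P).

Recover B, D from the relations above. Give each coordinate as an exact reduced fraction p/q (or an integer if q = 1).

1. B_x = -177/17  [A, E, B are collinear ∩ CB ⟂ AE]
2. B_y = -96/17  [A, E, B are collinear ∩ CB ⟂ AE]
   → B = (-177/17, -96/17)
3. D_x = -709/85  [F, A, D are collinear ∩ BD ⟂ FA]
4. D_y = -568/85  [F, A, D are collinear ∩ BD ⟂ FA]
   → D = (-709/85, -568/85)

B = (-177/17, -96/17)
D = (-709/85, -568/85)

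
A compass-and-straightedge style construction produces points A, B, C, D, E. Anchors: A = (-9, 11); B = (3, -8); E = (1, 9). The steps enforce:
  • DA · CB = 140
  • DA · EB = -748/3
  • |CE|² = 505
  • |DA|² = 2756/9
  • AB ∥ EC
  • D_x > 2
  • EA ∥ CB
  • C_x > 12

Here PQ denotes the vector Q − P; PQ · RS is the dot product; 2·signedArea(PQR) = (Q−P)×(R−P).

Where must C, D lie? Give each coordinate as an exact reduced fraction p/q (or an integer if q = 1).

C = (13, -10)
D = (7/3, -7/3)

1. C_x = 13  [EA ∥ CB ∩ AB ∥ EC]
2. C_y = -10  [EA ∥ CB ∩ AB ∥ EC]
   → C = (13, -10)
3. D_x = 7/3  [DA · CB = 140 ∩ DA · EB = -748/3]
4. D_y = -7/3  [DA · CB = 140 ∩ DA · EB = -748/3]
   → D = (7/3, -7/3)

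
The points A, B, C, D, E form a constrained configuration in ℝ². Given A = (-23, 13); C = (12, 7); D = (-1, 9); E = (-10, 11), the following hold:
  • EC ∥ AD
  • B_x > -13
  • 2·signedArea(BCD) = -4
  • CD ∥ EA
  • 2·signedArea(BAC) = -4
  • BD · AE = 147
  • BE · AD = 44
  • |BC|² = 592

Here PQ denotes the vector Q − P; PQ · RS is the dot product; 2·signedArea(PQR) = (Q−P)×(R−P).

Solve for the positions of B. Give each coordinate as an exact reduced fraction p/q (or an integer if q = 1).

B = (-12, 11)

1. B_x = -12  [2·signedArea(BCD) = -4 ∩ 2·signedArea(BAC) = -4]
2. B_y = 11  [2·signedArea(BCD) = -4 ∩ 2·signedArea(BAC) = -4]
   → B = (-12, 11)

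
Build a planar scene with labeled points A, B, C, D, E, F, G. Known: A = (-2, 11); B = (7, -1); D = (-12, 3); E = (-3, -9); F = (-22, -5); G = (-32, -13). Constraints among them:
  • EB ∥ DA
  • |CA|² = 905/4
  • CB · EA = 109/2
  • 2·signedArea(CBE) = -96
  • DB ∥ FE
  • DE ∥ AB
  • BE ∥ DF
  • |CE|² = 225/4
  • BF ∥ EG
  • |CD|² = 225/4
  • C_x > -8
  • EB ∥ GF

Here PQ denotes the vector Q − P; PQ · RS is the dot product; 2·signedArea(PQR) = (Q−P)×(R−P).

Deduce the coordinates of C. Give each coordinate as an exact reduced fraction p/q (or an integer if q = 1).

1. C_x = -15/2  [2·signedArea(CBE) = -96 ∩ CB · EA = 109/2]
2. C_y = -3  [2·signedArea(CBE) = -96 ∩ CB · EA = 109/2]
   → C = (-15/2, -3)

C = (-15/2, -3)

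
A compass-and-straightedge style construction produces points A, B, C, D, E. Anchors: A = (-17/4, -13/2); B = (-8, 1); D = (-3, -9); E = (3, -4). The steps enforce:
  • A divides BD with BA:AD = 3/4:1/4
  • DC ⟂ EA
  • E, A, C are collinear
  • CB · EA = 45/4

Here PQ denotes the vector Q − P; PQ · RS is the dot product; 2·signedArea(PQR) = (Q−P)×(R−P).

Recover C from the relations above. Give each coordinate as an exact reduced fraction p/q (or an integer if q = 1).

1. C_x = -3673/941  [E, A, C are collinear ∩ DC ⟂ EA]
2. C_y = -6004/941  [E, A, C are collinear ∩ DC ⟂ EA]
   → C = (-3673/941, -6004/941)

C = (-3673/941, -6004/941)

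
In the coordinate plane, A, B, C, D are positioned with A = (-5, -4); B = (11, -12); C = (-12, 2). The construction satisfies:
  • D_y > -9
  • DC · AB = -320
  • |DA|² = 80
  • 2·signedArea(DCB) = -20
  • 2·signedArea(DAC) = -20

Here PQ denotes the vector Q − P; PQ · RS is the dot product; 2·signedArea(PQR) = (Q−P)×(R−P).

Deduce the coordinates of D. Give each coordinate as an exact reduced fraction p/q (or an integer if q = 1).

1. D_x = 3  [2·signedArea(DCB) = -20 ∩ 2·signedArea(DAC) = -20]
2. D_y = -8  [2·signedArea(DCB) = -20 ∩ 2·signedArea(DAC) = -20]
   → D = (3, -8)

D = (3, -8)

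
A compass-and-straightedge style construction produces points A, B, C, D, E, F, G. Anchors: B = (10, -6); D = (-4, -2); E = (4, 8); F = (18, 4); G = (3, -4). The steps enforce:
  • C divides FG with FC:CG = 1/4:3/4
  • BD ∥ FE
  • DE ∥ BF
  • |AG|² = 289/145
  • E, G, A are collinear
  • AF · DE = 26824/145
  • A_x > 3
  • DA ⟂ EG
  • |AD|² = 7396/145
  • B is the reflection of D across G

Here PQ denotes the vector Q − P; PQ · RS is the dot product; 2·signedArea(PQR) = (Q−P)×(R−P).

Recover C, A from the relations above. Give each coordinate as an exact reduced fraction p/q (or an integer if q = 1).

A = (452/145, -376/145)
C = (57/4, 2)

1. C_x = 57/4  [C divides FG with FC:CG = 1/4:3/4]
2. C_y = 2  [C divides FG with FC:CG = 1/4:3/4]
   → C = (57/4, 2)
3. A_x = 452/145  [E, G, A are collinear ∩ DA ⟂ EG]
4. A_y = -376/145  [E, G, A are collinear ∩ DA ⟂ EG]
   → A = (452/145, -376/145)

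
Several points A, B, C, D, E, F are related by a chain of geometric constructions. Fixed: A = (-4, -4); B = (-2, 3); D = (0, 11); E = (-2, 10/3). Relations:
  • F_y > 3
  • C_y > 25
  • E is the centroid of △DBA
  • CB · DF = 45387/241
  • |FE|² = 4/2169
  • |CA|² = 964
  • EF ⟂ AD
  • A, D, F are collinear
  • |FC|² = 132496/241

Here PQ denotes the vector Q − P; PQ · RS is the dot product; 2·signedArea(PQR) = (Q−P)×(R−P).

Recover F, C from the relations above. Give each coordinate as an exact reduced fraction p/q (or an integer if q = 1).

C = (4, 26)
F = (-492/241, 806/241)

1. F_x = -492/241  [A, D, F are collinear ∩ EF ⟂ AD]
2. F_y = 806/241  [A, D, F are collinear ∩ EF ⟂ AD]
   → F = (-492/241, 806/241)
3. C_x = 4  [line 492/241·x + 1845/241·y + -49938/241 = 0 ∩ |CA|² = 964]
4. C_y = 26  [line 492/241·x + 1845/241·y + -49938/241 = 0 ∩ |CA|² = 964]
   → C = (4, 26)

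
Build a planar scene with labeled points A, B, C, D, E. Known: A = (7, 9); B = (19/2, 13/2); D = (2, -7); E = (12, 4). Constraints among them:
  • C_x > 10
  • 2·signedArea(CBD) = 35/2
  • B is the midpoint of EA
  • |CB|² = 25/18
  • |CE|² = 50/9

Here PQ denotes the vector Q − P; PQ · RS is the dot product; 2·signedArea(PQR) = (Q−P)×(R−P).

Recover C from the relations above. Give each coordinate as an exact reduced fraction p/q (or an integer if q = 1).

1. C_x = 31/3  [line 27/2·x + -15/2·y + -97 = 0 ∩ |CE|² = 50/9]
2. C_y = 17/3  [line 27/2·x + -15/2·y + -97 = 0 ∩ |CE|² = 50/9]
   → C = (31/3, 17/3)

C = (31/3, 17/3)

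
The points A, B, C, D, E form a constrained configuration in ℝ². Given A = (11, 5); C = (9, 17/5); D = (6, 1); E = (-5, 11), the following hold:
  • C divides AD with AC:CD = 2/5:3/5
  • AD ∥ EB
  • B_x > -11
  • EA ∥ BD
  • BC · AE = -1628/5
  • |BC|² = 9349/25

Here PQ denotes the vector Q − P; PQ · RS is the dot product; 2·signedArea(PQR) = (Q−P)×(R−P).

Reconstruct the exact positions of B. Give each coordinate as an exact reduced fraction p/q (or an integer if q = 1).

1. B_x = -10  [EA ∥ BD ∩ AD ∥ EB]
2. B_y = 7  [EA ∥ BD ∩ AD ∥ EB]
   → B = (-10, 7)

B = (-10, 7)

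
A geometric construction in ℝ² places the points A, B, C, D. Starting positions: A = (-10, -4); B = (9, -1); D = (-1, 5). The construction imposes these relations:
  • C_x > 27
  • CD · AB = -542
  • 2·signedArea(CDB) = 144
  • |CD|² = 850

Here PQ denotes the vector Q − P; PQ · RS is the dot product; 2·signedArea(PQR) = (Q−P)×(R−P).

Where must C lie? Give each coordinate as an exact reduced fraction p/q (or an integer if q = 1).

1. C_x = 28  [2·signedArea(CDB) = 144 ∩ CD · AB = -542]
2. C_y = 2  [2·signedArea(CDB) = 144 ∩ CD · AB = -542]
   → C = (28, 2)

C = (28, 2)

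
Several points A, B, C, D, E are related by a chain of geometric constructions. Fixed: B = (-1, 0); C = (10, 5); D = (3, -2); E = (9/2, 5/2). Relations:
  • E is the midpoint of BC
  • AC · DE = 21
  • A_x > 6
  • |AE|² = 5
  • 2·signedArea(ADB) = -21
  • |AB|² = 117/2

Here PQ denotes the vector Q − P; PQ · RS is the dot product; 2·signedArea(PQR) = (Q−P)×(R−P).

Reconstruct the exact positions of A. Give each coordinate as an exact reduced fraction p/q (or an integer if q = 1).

1. A_x = 13/2  [AC · DE = 21 ∩ 2·signedArea(ADB) = -21]
2. A_y = 3/2  [AC · DE = 21 ∩ 2·signedArea(ADB) = -21]
   → A = (13/2, 3/2)

A = (13/2, 3/2)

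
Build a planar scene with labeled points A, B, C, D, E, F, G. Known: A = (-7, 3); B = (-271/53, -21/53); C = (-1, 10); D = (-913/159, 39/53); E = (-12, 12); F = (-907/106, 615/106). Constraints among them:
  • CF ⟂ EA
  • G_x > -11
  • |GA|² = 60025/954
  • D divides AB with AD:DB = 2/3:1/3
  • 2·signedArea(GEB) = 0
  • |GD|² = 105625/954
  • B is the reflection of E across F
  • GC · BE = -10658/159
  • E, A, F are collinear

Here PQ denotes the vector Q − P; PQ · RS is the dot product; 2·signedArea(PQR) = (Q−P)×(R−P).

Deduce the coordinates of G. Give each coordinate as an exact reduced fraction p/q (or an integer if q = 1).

G = (-3451/318, 1053/106)

1. G_x = -3451/318  [2·signedArea(GEB) = 0 ∩ GC · BE = -10658/159]
2. G_y = 1053/106  [2·signedArea(GEB) = 0 ∩ GC · BE = -10658/159]
   → G = (-3451/318, 1053/106)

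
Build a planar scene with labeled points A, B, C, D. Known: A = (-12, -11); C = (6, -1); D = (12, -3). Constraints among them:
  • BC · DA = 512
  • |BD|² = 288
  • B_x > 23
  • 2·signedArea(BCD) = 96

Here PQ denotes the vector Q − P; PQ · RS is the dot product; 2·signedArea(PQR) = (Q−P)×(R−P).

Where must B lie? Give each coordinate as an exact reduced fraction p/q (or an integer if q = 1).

B = (24, 9)

1. B_x = 24  [2·signedArea(BCD) = 96 ∩ BC · DA = 512]
2. B_y = 9  [2·signedArea(BCD) = 96 ∩ BC · DA = 512]
   → B = (24, 9)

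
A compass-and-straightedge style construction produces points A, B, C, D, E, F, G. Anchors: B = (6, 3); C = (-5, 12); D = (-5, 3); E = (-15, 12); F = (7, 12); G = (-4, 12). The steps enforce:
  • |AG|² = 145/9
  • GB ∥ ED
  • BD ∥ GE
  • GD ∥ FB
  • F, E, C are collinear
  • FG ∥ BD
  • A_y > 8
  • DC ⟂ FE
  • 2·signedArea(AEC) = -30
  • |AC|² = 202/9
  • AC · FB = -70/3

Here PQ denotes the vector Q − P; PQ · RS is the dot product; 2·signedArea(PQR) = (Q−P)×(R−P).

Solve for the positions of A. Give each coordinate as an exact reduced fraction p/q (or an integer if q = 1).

1. A_x = -4/3  [2·signedArea(AEC) = -30 ∩ AC · FB = -70/3]
2. A_y = 9  [2·signedArea(AEC) = -30 ∩ AC · FB = -70/3]
   → A = (-4/3, 9)

A = (-4/3, 9)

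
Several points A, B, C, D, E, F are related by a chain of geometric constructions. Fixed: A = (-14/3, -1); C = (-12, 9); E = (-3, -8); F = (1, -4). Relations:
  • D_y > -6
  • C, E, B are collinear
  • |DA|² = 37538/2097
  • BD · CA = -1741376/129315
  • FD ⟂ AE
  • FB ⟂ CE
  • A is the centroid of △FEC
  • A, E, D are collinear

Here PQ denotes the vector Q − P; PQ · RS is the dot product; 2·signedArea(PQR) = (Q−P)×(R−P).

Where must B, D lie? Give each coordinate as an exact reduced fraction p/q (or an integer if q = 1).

1. B_x = -699/185  [C, E, B are collinear ∩ FB ⟂ CE]
2. B_y = -1208/185  [C, E, B are collinear ∩ FB ⟂ CE]
   → B = (-699/185, -1208/185)
3. D_x = -859/233  [A, E, D are collinear ∩ FD ⟂ AE]
4. D_y = -1192/233  [A, E, D are collinear ∩ FD ⟂ AE]
   → D = (-859/233, -1192/233)

B = (-699/185, -1208/185)
D = (-859/233, -1192/233)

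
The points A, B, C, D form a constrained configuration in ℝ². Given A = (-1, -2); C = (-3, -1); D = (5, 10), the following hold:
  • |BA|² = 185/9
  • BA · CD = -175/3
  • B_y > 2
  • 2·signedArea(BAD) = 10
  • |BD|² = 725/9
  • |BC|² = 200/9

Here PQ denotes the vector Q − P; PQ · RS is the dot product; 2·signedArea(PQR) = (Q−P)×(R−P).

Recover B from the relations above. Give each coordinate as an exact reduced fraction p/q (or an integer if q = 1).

B = (1/3, 7/3)

1. B_x = 1/3  [BA · CD = -175/3 ∩ 2·signedArea(BAD) = 10]
2. B_y = 7/3  [BA · CD = -175/3 ∩ 2·signedArea(BAD) = 10]
   → B = (1/3, 7/3)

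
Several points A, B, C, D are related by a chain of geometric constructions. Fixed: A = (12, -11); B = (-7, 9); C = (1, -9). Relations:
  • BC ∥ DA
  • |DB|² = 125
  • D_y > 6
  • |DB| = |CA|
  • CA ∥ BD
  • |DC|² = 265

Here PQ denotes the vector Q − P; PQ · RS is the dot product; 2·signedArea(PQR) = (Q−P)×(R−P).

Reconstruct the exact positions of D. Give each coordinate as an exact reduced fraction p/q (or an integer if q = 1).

1. D_x = 4  [BC ∥ DA ∩ CA ∥ BD]
2. D_y = 7  [BC ∥ DA ∩ CA ∥ BD]
   → D = (4, 7)

D = (4, 7)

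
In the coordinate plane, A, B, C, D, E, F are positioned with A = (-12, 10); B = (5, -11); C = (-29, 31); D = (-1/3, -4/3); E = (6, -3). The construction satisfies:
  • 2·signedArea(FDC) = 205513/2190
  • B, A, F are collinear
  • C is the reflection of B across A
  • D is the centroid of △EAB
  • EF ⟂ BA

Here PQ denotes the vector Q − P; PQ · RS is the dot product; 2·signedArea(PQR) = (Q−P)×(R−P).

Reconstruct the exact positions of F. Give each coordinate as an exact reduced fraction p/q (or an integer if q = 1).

F = (1083/730, -4859/730)

1. F_x = 1083/730  [B, A, F are collinear ∩ EF ⟂ BA]
2. F_y = -4859/730  [B, A, F are collinear ∩ EF ⟂ BA]
   → F = (1083/730, -4859/730)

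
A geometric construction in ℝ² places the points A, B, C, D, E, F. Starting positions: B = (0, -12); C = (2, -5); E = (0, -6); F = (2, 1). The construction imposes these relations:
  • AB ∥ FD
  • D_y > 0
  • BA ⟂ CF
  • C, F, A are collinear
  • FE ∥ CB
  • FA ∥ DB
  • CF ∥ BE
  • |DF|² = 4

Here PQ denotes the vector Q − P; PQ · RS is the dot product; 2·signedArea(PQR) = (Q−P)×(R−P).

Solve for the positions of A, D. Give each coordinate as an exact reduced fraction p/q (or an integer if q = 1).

1. A_x = 2  [C, F, A are collinear ∩ BA ⟂ CF]
2. A_y = -12  [C, F, A are collinear ∩ BA ⟂ CF]
   → A = (2, -12)
3. D_x = 0  [FA ∥ DB ∩ AB ∥ FD]
4. D_y = 1  [FA ∥ DB ∩ AB ∥ FD]
   → D = (0, 1)

A = (2, -12)
D = (0, 1)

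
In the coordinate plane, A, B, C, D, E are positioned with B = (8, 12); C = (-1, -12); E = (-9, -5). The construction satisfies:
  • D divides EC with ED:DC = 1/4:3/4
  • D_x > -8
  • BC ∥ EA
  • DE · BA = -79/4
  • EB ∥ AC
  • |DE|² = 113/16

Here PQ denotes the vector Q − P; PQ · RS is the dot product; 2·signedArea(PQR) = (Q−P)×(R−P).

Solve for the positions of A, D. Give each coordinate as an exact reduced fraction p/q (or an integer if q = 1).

A = (-18, -29)
D = (-7, -27/4)

1. A_x = -18  [EB ∥ AC ∩ BC ∥ EA]
2. A_y = -29  [EB ∥ AC ∩ BC ∥ EA]
   → A = (-18, -29)
3. D_x = -7  [D divides EC with ED:DC = 1/4:3/4]
4. D_y = -27/4  [D divides EC with ED:DC = 1/4:3/4]
   → D = (-7, -27/4)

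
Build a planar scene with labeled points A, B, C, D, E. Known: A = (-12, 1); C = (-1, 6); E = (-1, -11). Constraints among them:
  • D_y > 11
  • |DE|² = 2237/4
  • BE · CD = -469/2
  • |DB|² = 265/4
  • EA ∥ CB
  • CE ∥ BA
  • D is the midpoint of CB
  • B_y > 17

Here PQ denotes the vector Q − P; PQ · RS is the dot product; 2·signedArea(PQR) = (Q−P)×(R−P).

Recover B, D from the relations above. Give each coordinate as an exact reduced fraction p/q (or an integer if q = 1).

B = (-12, 18)
D = (-13/2, 12)

1. B_x = -12  [CE ∥ BA ∩ EA ∥ CB]
2. B_y = 18  [CE ∥ BA ∩ EA ∥ CB]
   → B = (-12, 18)
3. D_x = -13/2  [D is the midpoint of CB]
4. D_y = 12  [D is the midpoint of CB]
   → D = (-13/2, 12)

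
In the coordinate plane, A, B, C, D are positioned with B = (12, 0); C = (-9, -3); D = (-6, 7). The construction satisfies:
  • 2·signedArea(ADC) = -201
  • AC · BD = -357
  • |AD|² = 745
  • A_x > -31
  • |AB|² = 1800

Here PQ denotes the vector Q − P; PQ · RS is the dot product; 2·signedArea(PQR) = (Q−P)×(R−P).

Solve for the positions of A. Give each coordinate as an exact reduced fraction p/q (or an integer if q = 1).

1. A_x = -30  [AC · BD = -357 ∩ 2·signedArea(ADC) = -201]
2. A_y = -6  [AC · BD = -357 ∩ 2·signedArea(ADC) = -201]
   → A = (-30, -6)

A = (-30, -6)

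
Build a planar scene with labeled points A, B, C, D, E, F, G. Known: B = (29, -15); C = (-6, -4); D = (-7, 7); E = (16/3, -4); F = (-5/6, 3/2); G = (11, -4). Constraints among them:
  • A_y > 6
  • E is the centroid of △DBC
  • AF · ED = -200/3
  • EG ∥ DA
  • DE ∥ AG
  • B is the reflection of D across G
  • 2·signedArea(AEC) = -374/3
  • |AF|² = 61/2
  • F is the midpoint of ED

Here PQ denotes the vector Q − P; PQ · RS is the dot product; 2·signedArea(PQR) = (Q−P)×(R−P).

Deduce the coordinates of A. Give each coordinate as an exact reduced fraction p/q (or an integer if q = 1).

1. A_x = -4/3  [DE ∥ AG ∩ EG ∥ DA]
2. A_y = 7  [DE ∥ AG ∩ EG ∥ DA]
   → A = (-4/3, 7)

A = (-4/3, 7)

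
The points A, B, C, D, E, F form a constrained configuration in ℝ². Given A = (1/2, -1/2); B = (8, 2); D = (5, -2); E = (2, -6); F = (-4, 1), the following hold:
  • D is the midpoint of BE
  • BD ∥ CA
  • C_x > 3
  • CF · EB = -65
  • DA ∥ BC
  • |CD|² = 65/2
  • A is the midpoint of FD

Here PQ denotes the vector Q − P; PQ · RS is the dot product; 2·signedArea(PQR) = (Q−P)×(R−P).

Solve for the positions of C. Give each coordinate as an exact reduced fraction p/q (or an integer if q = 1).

C = (7/2, 7/2)

1. C_x = 7/2  [BD ∥ CA ∩ DA ∥ BC]
2. C_y = 7/2  [BD ∥ CA ∩ DA ∥ BC]
   → C = (7/2, 7/2)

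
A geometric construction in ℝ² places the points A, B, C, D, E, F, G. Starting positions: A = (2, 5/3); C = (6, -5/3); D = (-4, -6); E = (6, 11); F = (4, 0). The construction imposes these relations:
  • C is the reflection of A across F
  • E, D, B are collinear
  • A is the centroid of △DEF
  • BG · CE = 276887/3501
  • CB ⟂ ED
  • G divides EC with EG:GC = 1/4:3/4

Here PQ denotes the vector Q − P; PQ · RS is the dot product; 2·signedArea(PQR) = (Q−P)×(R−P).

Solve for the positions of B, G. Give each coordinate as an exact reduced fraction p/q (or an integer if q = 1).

1. B_x = 542/1167  [E, D, B are collinear ∩ CB ⟂ ED]
2. B_y = 1855/1167  [E, D, B are collinear ∩ CB ⟂ ED]
   → B = (542/1167, 1855/1167)
3. G_x = 6  [G divides EC with EG:GC = 1/4:3/4]
4. G_y = 47/6  [G divides EC with EG:GC = 1/4:3/4]
   → G = (6, 47/6)

B = (542/1167, 1855/1167)
G = (6, 47/6)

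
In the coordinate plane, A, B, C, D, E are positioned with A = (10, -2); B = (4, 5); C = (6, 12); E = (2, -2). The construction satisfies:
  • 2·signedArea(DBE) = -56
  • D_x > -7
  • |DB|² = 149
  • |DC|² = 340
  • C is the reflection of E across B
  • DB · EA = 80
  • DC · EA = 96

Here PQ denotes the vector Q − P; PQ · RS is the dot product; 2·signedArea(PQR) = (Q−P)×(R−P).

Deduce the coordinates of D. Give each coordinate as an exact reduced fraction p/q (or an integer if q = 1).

D = (-6, -2)

1. D_x = -6  [DB · EA = 80 ∩ 2·signedArea(DBE) = -56]
2. D_y = -2  [DB · EA = 80 ∩ 2·signedArea(DBE) = -56]
   → D = (-6, -2)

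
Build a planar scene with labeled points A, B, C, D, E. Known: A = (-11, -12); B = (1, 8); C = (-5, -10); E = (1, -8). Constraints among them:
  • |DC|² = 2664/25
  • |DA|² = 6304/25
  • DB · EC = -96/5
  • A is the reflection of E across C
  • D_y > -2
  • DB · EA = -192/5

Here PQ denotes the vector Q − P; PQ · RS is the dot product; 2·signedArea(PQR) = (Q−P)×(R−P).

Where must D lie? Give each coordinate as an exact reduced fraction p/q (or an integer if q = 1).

1. D_x = 1  [line 12·x + 4·y + -28/5 = 0 ∩ |DA|² = 6304/25]
2. D_y = -8/5  [line 12·x + 4·y + -28/5 = 0 ∩ |DA|² = 6304/25]
   → D = (1, -8/5)

D = (1, -8/5)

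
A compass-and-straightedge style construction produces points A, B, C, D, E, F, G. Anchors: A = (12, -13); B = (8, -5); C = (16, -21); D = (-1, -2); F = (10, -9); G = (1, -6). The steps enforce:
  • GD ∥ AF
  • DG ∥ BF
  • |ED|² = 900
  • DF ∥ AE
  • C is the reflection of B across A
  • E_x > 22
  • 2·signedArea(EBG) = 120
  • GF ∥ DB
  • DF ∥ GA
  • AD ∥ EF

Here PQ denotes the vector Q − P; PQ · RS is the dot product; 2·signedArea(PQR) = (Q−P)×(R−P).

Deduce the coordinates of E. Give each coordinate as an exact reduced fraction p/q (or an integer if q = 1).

1. E_x = 23  [AD ∥ EF ∩ DF ∥ AE]
2. E_y = -20  [AD ∥ EF ∩ DF ∥ AE]
   → E = (23, -20)

E = (23, -20)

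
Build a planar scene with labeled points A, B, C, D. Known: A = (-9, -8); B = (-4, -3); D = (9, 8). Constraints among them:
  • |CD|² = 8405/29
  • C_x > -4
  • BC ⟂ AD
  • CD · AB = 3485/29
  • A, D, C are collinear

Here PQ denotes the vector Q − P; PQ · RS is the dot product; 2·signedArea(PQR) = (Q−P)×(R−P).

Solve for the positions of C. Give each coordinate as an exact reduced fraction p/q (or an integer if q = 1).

C = (-108/29, -96/29)

1. C_x = -108/29  [A, D, C are collinear ∩ BC ⟂ AD]
2. C_y = -96/29  [A, D, C are collinear ∩ BC ⟂ AD]
   → C = (-108/29, -96/29)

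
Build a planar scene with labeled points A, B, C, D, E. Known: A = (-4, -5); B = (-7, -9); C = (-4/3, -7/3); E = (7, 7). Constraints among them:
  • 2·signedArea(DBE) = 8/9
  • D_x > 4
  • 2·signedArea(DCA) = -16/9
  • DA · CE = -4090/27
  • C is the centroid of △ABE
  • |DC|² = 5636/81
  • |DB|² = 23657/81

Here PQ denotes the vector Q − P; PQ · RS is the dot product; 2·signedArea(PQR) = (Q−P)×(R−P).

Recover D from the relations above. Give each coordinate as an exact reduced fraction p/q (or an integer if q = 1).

1. D_x = 38/9  [2·signedArea(DCA) = -16/9 ∩ DA · CE = -4090/27]
2. D_y = 35/9  [2·signedArea(DCA) = -16/9 ∩ DA · CE = -4090/27]
   → D = (38/9, 35/9)

D = (38/9, 35/9)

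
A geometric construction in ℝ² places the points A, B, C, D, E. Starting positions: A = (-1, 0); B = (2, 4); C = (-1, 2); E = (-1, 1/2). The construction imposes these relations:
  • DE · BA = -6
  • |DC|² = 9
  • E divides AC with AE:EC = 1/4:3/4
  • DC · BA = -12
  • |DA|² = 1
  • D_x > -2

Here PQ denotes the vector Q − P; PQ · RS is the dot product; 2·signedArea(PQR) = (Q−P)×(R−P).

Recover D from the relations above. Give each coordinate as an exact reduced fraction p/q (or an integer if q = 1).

1. D_x = -1  [line 3·x + 4·y + 7 = 0 ∩ |DC|² = 9]
2. D_y = -1  [line 3·x + 4·y + 7 = 0 ∩ |DC|² = 9]
   → D = (-1, -1)

D = (-1, -1)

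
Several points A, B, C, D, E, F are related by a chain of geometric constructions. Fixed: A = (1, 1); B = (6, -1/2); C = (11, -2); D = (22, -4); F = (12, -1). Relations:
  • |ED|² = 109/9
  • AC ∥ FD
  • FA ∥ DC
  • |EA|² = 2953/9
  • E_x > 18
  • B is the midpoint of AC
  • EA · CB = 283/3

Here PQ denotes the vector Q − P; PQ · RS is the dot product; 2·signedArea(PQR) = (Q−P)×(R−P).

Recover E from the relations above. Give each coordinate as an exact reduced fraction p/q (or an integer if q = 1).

E = (56/3, -3)

1. E_x = 56/3  [line 5·x + -3/2·y + -587/6 = 0 ∩ |ED|² = 109/9]
2. E_y = -3  [line 5·x + -3/2·y + -587/6 = 0 ∩ |ED|² = 109/9]
   → E = (56/3, -3)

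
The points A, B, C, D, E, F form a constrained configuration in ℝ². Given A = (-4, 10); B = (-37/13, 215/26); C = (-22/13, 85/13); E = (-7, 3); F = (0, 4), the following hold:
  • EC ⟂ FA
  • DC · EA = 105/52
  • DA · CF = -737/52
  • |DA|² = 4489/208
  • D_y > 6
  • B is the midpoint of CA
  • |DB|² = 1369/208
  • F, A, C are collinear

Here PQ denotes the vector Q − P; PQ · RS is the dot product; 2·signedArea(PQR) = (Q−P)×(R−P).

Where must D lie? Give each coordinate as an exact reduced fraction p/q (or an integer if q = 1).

D = (-37/26, 319/52)

1. D_x = -37/26  [DC · EA = 105/52 ∩ DA · CF = -737/52]
2. D_y = 319/52  [DC · EA = 105/52 ∩ DA · CF = -737/52]
   → D = (-37/26, 319/52)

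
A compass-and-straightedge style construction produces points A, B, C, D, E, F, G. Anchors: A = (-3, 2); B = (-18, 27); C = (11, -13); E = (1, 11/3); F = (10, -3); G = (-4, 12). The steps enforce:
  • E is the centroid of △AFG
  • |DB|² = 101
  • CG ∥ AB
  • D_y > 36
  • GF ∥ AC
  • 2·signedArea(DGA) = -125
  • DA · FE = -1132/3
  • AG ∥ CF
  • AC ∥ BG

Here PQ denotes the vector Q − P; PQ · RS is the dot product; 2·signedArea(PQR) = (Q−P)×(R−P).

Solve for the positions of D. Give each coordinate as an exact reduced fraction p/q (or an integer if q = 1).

1. D_x = -19  [2·signedArea(DGA) = -125 ∩ DA · FE = -1132/3]
2. D_y = 37  [2·signedArea(DGA) = -125 ∩ DA · FE = -1132/3]
   → D = (-19, 37)

D = (-19, 37)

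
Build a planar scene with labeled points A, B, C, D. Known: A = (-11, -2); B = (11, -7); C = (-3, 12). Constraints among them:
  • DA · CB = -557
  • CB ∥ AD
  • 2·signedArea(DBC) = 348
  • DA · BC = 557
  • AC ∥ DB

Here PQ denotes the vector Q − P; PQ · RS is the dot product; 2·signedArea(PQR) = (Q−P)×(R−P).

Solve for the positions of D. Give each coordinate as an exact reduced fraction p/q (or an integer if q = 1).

D = (3, -21)

1. D_x = 3  [AC ∥ DB ∩ CB ∥ AD]
2. D_y = -21  [AC ∥ DB ∩ CB ∥ AD]
   → D = (3, -21)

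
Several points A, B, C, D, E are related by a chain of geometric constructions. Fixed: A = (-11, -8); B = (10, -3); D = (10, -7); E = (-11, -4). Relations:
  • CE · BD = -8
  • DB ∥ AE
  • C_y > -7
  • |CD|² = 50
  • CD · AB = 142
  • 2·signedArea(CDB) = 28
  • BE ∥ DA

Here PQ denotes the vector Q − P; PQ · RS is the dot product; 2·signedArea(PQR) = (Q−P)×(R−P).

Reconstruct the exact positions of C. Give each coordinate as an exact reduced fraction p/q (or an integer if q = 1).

1. C_x = 3  [2·signedArea(CDB) = 28 ∩ CE · BD = -8]
2. C_y = -6  [2·signedArea(CDB) = 28 ∩ CE · BD = -8]
   → C = (3, -6)

C = (3, -6)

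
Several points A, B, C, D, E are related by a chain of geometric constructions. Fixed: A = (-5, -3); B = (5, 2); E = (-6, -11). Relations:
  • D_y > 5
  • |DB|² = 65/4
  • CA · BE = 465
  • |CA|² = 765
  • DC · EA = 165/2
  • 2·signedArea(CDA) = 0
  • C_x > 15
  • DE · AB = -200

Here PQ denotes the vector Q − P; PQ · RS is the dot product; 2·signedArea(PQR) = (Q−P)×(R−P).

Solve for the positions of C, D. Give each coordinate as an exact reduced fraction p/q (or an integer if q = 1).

1. C_x = 16  [line 11·x + 13·y + -371 = 0 ∩ |CA|² = 765]
2. C_y = 15  [line 11·x + 13·y + -371 = 0 ∩ |CA|² = 765]
   → C = (16, 15)
3. D_x = 11/2  [2·signedArea(CDA) = 0 ∩ DC · EA = 165/2]
4. D_y = 6  [2·signedArea(CDA) = 0 ∩ DC · EA = 165/2]
   → D = (11/2, 6)

C = (16, 15)
D = (11/2, 6)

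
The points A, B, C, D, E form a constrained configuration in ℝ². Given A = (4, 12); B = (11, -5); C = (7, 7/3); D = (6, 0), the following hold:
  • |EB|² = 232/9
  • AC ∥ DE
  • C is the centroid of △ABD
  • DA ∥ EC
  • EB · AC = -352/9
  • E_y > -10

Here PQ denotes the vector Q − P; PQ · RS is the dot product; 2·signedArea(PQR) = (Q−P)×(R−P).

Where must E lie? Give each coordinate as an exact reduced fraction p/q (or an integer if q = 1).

1. E_x = 9  [DA ∥ EC ∩ AC ∥ DE]
2. E_y = -29/3  [DA ∥ EC ∩ AC ∥ DE]
   → E = (9, -29/3)

E = (9, -29/3)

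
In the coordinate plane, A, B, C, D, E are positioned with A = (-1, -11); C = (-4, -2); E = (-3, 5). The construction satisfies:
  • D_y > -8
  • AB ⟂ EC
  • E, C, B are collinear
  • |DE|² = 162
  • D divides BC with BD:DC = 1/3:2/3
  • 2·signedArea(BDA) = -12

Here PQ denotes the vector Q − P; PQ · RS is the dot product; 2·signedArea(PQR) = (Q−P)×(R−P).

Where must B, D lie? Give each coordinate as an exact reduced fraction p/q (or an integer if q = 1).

B = (-26/5, -52/5)
D = (-24/5, -38/5)

1. B_x = -26/5  [E, C, B are collinear ∩ AB ⟂ EC]
2. B_y = -52/5  [E, C, B are collinear ∩ AB ⟂ EC]
   → B = (-26/5, -52/5)
3. D_x = -24/5  [D divides BC with BD:DC = 1/3:2/3]
4. D_y = -38/5  [D divides BC with BD:DC = 1/3:2/3]
   → D = (-24/5, -38/5)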